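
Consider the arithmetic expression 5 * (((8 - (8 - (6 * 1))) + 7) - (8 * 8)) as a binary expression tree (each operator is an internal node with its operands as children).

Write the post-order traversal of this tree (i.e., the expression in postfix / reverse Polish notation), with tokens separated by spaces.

5 8 8 6 1 * - - 7 + 8 8 * - *

Post-order on an expression tree gives postfix notation: for each operator, emit left operand, right operand, then the operator.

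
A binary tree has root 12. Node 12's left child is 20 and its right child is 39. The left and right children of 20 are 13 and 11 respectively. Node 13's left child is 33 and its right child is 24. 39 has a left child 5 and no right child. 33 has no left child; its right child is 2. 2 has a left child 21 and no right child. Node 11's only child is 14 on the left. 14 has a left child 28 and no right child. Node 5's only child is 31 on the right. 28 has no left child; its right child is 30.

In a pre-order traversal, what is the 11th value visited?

Pre-order visits the node, then its left subtree, then its right subtree.
Visit 12.
At 12: go left to 20.
  Visit 20.
  At 20: go left to 13.
    Visit 13.
    At 13: go left to 33.
      Visit 33.
      At 33: no left child.
      At 33: go right to 2.
        Visit 2.
        At 2: go left to 21.
          21 is a leaf — visit 21.
        At 2: no right child.
    At 13: go right to 24.
      24 is a leaf — visit 24.
  At 20: go right to 11.
    Visit 11.
    At 11: go left to 14.
      Visit 14.
      At 14: go left to 28.
        Visit 28.
        At 28: no left child.
        At 28: go right to 30.
          30 is a leaf — visit 30.
      At 14: no right child.
    At 11: no right child.
At 12: go right to 39.
  Visit 39.
  At 39: go left to 5.
    Visit 5.
    At 5: no left child.
    At 5: go right to 31.
      31 is a leaf — visit 31.
  At 39: no right child.
Full pre-order sequence: 12, 20, 13, 33, 2, 21, 24, 11, 14, 28, 30, 39, 5, 31.

30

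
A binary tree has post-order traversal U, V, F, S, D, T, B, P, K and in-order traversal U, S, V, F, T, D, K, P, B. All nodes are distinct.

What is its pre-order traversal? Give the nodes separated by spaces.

K T S U F V D P B

The last element of post-order is the root; it splits in-order into left and right subtrees.
Root K: left subtree has 6 nodes {U, S, V, F, T, D}, right has 2 {P, B}.
  Root T: left subtree has 4 nodes {U, S, V, F}, right has 1 {D}.
    Root S: left subtree has 1 node {U}, right has 2 {V, F}.
      Root F: left subtree has 1 node {V}, right has 0 { }.
  Root P: left subtree has 0 nodes { }, right has 1 {B}.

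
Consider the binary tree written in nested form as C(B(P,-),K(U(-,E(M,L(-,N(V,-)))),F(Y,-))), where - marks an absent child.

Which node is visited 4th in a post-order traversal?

V

Post-order visits the left subtree, then the right subtree, then the node.
At C: go left to B.
  At B: go left to P.
    P is a leaf — visit P.
  At B: no right child.
  Visit B.
At C: go right to K.
  At K: go left to U.
    At U: no left child.
    At U: go right to E.
      At E: go left to M.
        M is a leaf — visit M.
      At E: go right to L.
        At L: no left child.
        At L: go right to N.
          At N: go left to V.
            V is a leaf — visit V.
          At N: no right child.
          Visit N.
        Visit L.
      Visit E.
    Visit U.
  At K: go right to F.
    At F: go left to Y.
      Y is a leaf — visit Y.
    At F: no right child.
    Visit F.
  Visit K.
Visit C.
Full post-order sequence: P, B, M, V, N, L, E, U, Y, F, K, C.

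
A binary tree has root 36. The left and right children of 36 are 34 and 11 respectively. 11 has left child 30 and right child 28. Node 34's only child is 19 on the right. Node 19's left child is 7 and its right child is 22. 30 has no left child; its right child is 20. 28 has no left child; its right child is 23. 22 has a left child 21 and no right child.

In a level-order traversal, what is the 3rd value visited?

11

Level-order visits nodes level by level from the root, left to right within each level.
Level 0: 36
Level 1: 34, 11
Level 2: 19, 30, 28
Level 3: 7, 22, 20, 23
Level 4: 21
Full level-order sequence: 36, 34, 11, 19, 30, 28, 7, 22, 20, 23, 21.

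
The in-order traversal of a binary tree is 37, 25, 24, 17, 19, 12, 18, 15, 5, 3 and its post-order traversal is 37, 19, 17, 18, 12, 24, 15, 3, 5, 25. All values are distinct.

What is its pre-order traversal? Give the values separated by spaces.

The last element of post-order is the root; it splits in-order into left and right subtrees.
Root 25: left subtree has 1 node {37}, right has 8 {24, 17, 19, 12, 18, 15, 5, 3}.
  Root 5: left subtree has 6 nodes {24, 17, 19, 12, 18, 15}, right has 1 {3}.
    Root 15: left subtree has 5 nodes {24, 17, 19, 12, 18}, right has 0 { }.
      Root 24: left subtree has 0 nodes { }, right has 4 {17, 19, 12, 18}.
        Root 12: left subtree has 2 nodes {17, 19}, right has 1 {18}.
          Root 17: left subtree has 0 nodes { }, right has 1 {19}.

25 37 5 15 24 12 17 19 18 3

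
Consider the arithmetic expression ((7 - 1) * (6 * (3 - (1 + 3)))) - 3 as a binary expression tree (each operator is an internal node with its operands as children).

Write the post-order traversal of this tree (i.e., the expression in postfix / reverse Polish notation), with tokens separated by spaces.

7 1 - 6 3 1 3 + - * * 3 -

Post-order on an expression tree gives postfix notation: for each operator, emit left operand, right operand, then the operator.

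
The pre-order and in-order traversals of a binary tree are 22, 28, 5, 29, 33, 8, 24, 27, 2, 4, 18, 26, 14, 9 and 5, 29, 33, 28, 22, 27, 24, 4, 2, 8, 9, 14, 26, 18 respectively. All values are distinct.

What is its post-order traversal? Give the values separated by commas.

The first element of pre-order is the root; it splits in-order into left and right subtrees.
Root 22: left subtree has 4 nodes {5, 29, 33, 28}, right has 9 {27, 24, 4, 2, 8, 9, 14, 26, 18}.
  Root 28: left subtree has 3 nodes {5, 29, 33}, right has 0 { }.
    Root 5: left subtree has 0 nodes { }, right has 2 {29, 33}.
      Root 29: left subtree has 0 nodes { }, right has 1 {33}.
  Root 8: left subtree has 4 nodes {27, 24, 4, 2}, right has 4 {9, 14, 26, 18}.
    Root 24: left subtree has 1 node {27}, right has 2 {4, 2}.
      Root 2: left subtree has 1 node {4}, right has 0 { }.
    Root 18: left subtree has 3 nodes {9, 14, 26}, right has 0 { }.
      Root 26: left subtree has 2 nodes {9, 14}, right has 0 { }.
        Root 14: left subtree has 1 node {9}, right has 0 { }.

33, 29, 5, 28, 27, 4, 2, 24, 9, 14, 26, 18, 8, 22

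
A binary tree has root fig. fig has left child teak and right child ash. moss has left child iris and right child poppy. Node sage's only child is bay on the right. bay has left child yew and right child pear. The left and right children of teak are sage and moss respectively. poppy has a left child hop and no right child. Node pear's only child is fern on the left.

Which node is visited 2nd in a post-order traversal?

Post-order visits the left subtree, then the right subtree, then the node.
At fig: go left to teak.
  At teak: go left to sage.
    At sage: no left child.
    At sage: go right to bay.
      At bay: go left to yew.
        yew is a leaf — visit yew.
      At bay: go right to pear.
        At pear: go left to fern.
          fern is a leaf — visit fern.
        At pear: no right child.
        Visit pear.
      Visit bay.
    Visit sage.
  At teak: go right to moss.
    At moss: go left to iris.
      iris is a leaf — visit iris.
    At moss: go right to poppy.
      At poppy: go left to hop.
        hop is a leaf — visit hop.
      At poppy: no right child.
      Visit poppy.
    Visit moss.
  Visit teak.
At fig: go right to ash.
  ash is a leaf — visit ash.
Visit fig.
Full post-order sequence: yew, fern, pear, bay, sage, iris, hop, poppy, moss, teak, ash, fig.

fern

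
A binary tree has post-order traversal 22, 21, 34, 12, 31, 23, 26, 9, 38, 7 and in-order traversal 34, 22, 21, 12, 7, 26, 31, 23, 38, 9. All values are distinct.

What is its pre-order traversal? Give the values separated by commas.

7, 12, 34, 21, 22, 38, 26, 23, 31, 9

The last element of post-order is the root; it splits in-order into left and right subtrees.
Root 7: left subtree has 4 nodes {34, 22, 21, 12}, right has 5 {26, 31, 23, 38, 9}.
  Root 12: left subtree has 3 nodes {34, 22, 21}, right has 0 { }.
    Root 34: left subtree has 0 nodes { }, right has 2 {22, 21}.
      Root 21: left subtree has 1 node {22}, right has 0 { }.
  Root 38: left subtree has 3 nodes {26, 31, 23}, right has 1 {9}.
    Root 26: left subtree has 0 nodes { }, right has 2 {31, 23}.
      Root 23: left subtree has 1 node {31}, right has 0 { }.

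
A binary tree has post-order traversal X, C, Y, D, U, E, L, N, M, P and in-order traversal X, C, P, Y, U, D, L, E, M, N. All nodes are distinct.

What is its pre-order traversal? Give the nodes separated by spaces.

P C X M L U Y D E N

The last element of post-order is the root; it splits in-order into left and right subtrees.
Root P: left subtree has 2 nodes {X, C}, right has 7 {Y, U, D, L, E, M, N}.
  Root C: left subtree has 1 node {X}, right has 0 { }.
  Root M: left subtree has 5 nodes {Y, U, D, L, E}, right has 1 {N}.
    Root L: left subtree has 3 nodes {Y, U, D}, right has 1 {E}.
      Root U: left subtree has 1 node {Y}, right has 1 {D}.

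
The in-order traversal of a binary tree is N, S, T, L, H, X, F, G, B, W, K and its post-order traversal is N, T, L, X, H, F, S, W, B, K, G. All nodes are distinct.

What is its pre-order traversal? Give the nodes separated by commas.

G, S, N, F, H, L, T, X, K, B, W

The last element of post-order is the root; it splits in-order into left and right subtrees.
Root G: left subtree has 7 nodes {N, S, T, L, H, X, F}, right has 3 {B, W, K}.
  Root S: left subtree has 1 node {N}, right has 5 {T, L, H, X, F}.
    Root F: left subtree has 4 nodes {T, L, H, X}, right has 0 { }.
      Root H: left subtree has 2 nodes {T, L}, right has 1 {X}.
        Root L: left subtree has 1 node {T}, right has 0 { }.
  Root K: left subtree has 2 nodes {B, W}, right has 0 { }.
    Root B: left subtree has 0 nodes { }, right has 1 {W}.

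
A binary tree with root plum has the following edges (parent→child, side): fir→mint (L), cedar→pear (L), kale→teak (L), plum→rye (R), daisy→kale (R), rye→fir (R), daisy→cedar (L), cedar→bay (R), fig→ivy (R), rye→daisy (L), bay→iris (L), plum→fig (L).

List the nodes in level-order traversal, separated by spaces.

plum fig rye ivy daisy fir cedar kale mint pear bay teak iris

Level-order visits nodes level by level from the root, left to right within each level.
Level 0: plum
Level 1: fig, rye
Level 2: ivy, daisy, fir
Level 3: cedar, kale, mint
Level 4: pear, bay, teak
Level 5: iris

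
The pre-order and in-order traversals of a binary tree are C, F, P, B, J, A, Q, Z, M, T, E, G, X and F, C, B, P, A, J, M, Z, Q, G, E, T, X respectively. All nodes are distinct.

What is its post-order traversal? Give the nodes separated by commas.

F, B, A, M, Z, G, E, X, T, Q, J, P, C

The first element of pre-order is the root; it splits in-order into left and right subtrees.
Root C: left subtree has 1 node {F}, right has 11 {B, P, A, J, M, Z, Q, G, E, T, X}.
  Root P: left subtree has 1 node {B}, right has 9 {A, J, M, Z, Q, G, E, T, X}.
    Root J: left subtree has 1 node {A}, right has 7 {M, Z, Q, G, E, T, X}.
      Root Q: left subtree has 2 nodes {M, Z}, right has 4 {G, E, T, X}.
        Root Z: left subtree has 1 node {M}, right has 0 { }.
        Root T: left subtree has 2 nodes {G, E}, right has 1 {X}.
          Root E: left subtree has 1 node {G}, right has 0 { }.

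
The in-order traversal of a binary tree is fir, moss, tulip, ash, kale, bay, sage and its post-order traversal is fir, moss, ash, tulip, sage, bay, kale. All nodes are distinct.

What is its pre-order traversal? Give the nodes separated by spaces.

kale tulip moss fir ash bay sage

The last element of post-order is the root; it splits in-order into left and right subtrees.
Root kale: left subtree has 4 nodes {fir, moss, tulip, ash}, right has 2 {bay, sage}.
  Root tulip: left subtree has 2 nodes {fir, moss}, right has 1 {ash}.
    Root moss: left subtree has 1 node {fir}, right has 0 { }.
  Root bay: left subtree has 0 nodes { }, right has 1 {sage}.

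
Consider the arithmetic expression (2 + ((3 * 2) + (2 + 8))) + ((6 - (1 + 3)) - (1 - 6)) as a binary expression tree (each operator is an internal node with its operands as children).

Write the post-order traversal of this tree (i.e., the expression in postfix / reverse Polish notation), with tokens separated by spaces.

Post-order on an expression tree gives postfix notation: for each operator, emit left operand, right operand, then the operator.

2 3 2 * 2 8 + + + 6 1 3 + - 1 6 - - +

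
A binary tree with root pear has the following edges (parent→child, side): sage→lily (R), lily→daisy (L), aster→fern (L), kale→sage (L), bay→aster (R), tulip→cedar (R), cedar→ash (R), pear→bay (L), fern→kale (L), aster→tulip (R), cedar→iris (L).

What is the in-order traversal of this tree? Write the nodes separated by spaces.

bay sage daisy lily kale fern aster tulip iris cedar ash pear

In-order visits the left subtree, then the node, then the right subtree.
At pear: go left to bay.
  At bay: no left child.
  Visit bay.
  At bay: go right to aster.
    At aster: go left to fern.
      At fern: go left to kale.
        At kale: go left to sage.
          At sage: no left child.
          Visit sage.
          At sage: go right to lily.
            At lily: go left to daisy.
              daisy is a leaf — visit daisy.
            Visit lily.
            At lily: no right child.
        Visit kale.
        At kale: no right child.
      Visit fern.
      At fern: no right child.
    Visit aster.
    At aster: go right to tulip.
      At tulip: no left child.
      Visit tulip.
      At tulip: go right to cedar.
        At cedar: go left to iris.
          iris is a leaf — visit iris.
        Visit cedar.
        At cedar: go right to ash.
          ash is a leaf — visit ash.
Visit pear.
At pear: no right child.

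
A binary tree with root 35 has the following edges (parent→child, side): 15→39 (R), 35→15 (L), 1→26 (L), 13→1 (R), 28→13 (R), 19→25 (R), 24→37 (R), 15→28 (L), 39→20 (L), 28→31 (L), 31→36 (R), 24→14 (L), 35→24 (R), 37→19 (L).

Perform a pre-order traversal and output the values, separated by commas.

Pre-order visits the node, then its left subtree, then its right subtree.
Visit 35.
At 35: go left to 15.
  Visit 15.
  At 15: go left to 28.
    Visit 28.
    At 28: go left to 31.
      Visit 31.
      At 31: no left child.
      At 31: go right to 36.
        36 is a leaf — visit 36.
    At 28: go right to 13.
      Visit 13.
      At 13: no left child.
      At 13: go right to 1.
        Visit 1.
        At 1: go left to 26.
          26 is a leaf — visit 26.
        At 1: no right child.
  At 15: go right to 39.
    Visit 39.
    At 39: go left to 20.
      20 is a leaf — visit 20.
    At 39: no right child.
At 35: go right to 24.
  Visit 24.
  At 24: go left to 14.
    14 is a leaf — visit 14.
  At 24: go right to 37.
    Visit 37.
    At 37: go left to 19.
      Visit 19.
      At 19: no left child.
      At 19: go right to 25.
        25 is a leaf — visit 25.
    At 37: no right child.

35, 15, 28, 31, 36, 13, 1, 26, 39, 20, 24, 14, 37, 19, 25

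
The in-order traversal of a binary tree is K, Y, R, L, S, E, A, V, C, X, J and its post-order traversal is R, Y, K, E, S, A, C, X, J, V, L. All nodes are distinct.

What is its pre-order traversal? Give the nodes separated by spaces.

L K Y R V A S E J X C

The last element of post-order is the root; it splits in-order into left and right subtrees.
Root L: left subtree has 3 nodes {K, Y, R}, right has 7 {S, E, A, V, C, X, J}.
  Root K: left subtree has 0 nodes { }, right has 2 {Y, R}.
    Root Y: left subtree has 0 nodes { }, right has 1 {R}.
  Root V: left subtree has 3 nodes {S, E, A}, right has 3 {C, X, J}.
    Root A: left subtree has 2 nodes {S, E}, right has 0 { }.
      Root S: left subtree has 0 nodes { }, right has 1 {E}.
    Root J: left subtree has 2 nodes {C, X}, right has 0 { }.
      Root X: left subtree has 1 node {C}, right has 0 { }.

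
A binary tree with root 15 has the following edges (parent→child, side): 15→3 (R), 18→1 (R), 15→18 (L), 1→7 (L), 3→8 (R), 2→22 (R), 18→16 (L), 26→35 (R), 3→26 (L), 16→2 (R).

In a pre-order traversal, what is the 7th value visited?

7

Pre-order visits the node, then its left subtree, then its right subtree.
Visit 15.
At 15: go left to 18.
  Visit 18.
  At 18: go left to 16.
    Visit 16.
    At 16: no left child.
    At 16: go right to 2.
      Visit 2.
      At 2: no left child.
      At 2: go right to 22.
        22 is a leaf — visit 22.
  At 18: go right to 1.
    Visit 1.
    At 1: go left to 7.
      7 is a leaf — visit 7.
    At 1: no right child.
At 15: go right to 3.
  Visit 3.
  At 3: go left to 26.
    Visit 26.
    At 26: no left child.
    At 26: go right to 35.
      35 is a leaf — visit 35.
  At 3: go right to 8.
    8 is a leaf — visit 8.
Full pre-order sequence: 15, 18, 16, 2, 22, 1, 7, 3, 26, 35, 8.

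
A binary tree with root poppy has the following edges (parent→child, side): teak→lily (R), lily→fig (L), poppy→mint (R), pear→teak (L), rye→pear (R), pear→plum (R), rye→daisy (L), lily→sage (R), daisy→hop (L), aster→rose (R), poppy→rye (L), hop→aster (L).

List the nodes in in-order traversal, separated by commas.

In-order visits the left subtree, then the node, then the right subtree.
At poppy: go left to rye.
  At rye: go left to daisy.
    At daisy: go left to hop.
      At hop: go left to aster.
        At aster: no left child.
        Visit aster.
        At aster: go right to rose.
          rose is a leaf — visit rose.
      Visit hop.
      At hop: no right child.
    Visit daisy.
    At daisy: no right child.
  Visit rye.
  At rye: go right to pear.
    At pear: go left to teak.
      At teak: no left child.
      Visit teak.
      At teak: go right to lily.
        At lily: go left to fig.
          fig is a leaf — visit fig.
        Visit lily.
        At lily: go right to sage.
          sage is a leaf — visit sage.
    Visit pear.
    At pear: go right to plum.
      plum is a leaf — visit plum.
Visit poppy.
At poppy: go right to mint.
  mint is a leaf — visit mint.

aster, rose, hop, daisy, rye, teak, fig, lily, sage, pear, plum, poppy, mint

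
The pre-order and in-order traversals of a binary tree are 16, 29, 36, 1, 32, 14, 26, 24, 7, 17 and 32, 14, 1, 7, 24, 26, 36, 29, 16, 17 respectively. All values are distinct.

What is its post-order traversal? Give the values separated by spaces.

14 32 7 24 26 1 36 29 17 16

The first element of pre-order is the root; it splits in-order into left and right subtrees.
Root 16: left subtree has 8 nodes {32, 14, 1, 7, 24, 26, 36, 29}, right has 1 {17}.
  Root 29: left subtree has 7 nodes {32, 14, 1, 7, 24, 26, 36}, right has 0 { }.
    Root 36: left subtree has 6 nodes {32, 14, 1, 7, 24, 26}, right has 0 { }.
      Root 1: left subtree has 2 nodes {32, 14}, right has 3 {7, 24, 26}.
        Root 32: left subtree has 0 nodes { }, right has 1 {14}.
        Root 26: left subtree has 2 nodes {7, 24}, right has 0 { }.
          Root 24: left subtree has 1 node {7}, right has 0 { }.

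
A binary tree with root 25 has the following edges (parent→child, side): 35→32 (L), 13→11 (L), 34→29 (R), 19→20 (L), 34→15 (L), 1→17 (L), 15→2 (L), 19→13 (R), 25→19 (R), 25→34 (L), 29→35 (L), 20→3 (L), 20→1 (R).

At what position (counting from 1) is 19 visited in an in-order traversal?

In-order visits the left subtree, then the node, then the right subtree.
At 25: go left to 34.
  At 34: go left to 15.
    At 15: go left to 2.
      2 is a leaf — visit 2.
    Visit 15.
    At 15: no right child.
  Visit 34.
  At 34: go right to 29.
    At 29: go left to 35.
      At 35: go left to 32.
        32 is a leaf — visit 32.
      Visit 35.
      At 35: no right child.
    Visit 29.
    At 29: no right child.
Visit 25.
At 25: go right to 19.
  At 19: go left to 20.
    At 20: go left to 3.
      3 is a leaf — visit 3.
    Visit 20.
    At 20: go right to 1.
      At 1: go left to 17.
        17 is a leaf — visit 17.
      Visit 1.
      At 1: no right child.
  Visit 19.
  At 19: go right to 13.
    At 13: go left to 11.
      11 is a leaf — visit 11.
    Visit 13.
    At 13: no right child.
Full in-order sequence: 2, 15, 34, 32, 35, 29, 25, 3, 20, 17, 1, 19, 11, 13.

12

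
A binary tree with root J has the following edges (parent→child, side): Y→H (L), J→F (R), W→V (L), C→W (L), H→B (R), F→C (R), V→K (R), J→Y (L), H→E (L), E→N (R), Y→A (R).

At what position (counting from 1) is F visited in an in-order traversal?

In-order visits the left subtree, then the node, then the right subtree.
At J: go left to Y.
  At Y: go left to H.
    At H: go left to E.
      At E: no left child.
      Visit E.
      At E: go right to N.
        N is a leaf — visit N.
    Visit H.
    At H: go right to B.
      B is a leaf — visit B.
  Visit Y.
  At Y: go right to A.
    A is a leaf — visit A.
Visit J.
At J: go right to F.
  At F: no left child.
  Visit F.
  At F: go right to C.
    At C: go left to W.
      At W: go left to V.
        At V: no left child.
        Visit V.
        At V: go right to K.
          K is a leaf — visit K.
      Visit W.
      At W: no right child.
    Visit C.
    At C: no right child.
Full in-order sequence: E, N, H, B, Y, A, J, F, V, K, W, C.

8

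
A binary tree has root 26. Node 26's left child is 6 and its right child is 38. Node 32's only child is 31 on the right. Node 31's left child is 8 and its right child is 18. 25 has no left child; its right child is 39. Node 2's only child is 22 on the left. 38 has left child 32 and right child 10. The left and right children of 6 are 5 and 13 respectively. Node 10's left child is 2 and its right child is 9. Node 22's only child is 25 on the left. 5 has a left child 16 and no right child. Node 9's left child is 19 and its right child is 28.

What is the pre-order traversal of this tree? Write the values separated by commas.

26, 6, 5, 16, 13, 38, 32, 31, 8, 18, 10, 2, 22, 25, 39, 9, 19, 28

Pre-order visits the node, then its left subtree, then its right subtree.
Visit 26.
At 26: go left to 6.
  Visit 6.
  At 6: go left to 5.
    Visit 5.
    At 5: go left to 16.
      16 is a leaf — visit 16.
    At 5: no right child.
  At 6: go right to 13.
    13 is a leaf — visit 13.
At 26: go right to 38.
  Visit 38.
  At 38: go left to 32.
    Visit 32.
    At 32: no left child.
    At 32: go right to 31.
      Visit 31.
      At 31: go left to 8.
        8 is a leaf — visit 8.
      At 31: go right to 18.
        18 is a leaf — visit 18.
  At 38: go right to 10.
    Visit 10.
    At 10: go left to 2.
      Visit 2.
      At 2: go left to 22.
        Visit 22.
        At 22: go left to 25.
          Visit 25.
          At 25: no left child.
          At 25: go right to 39.
            39 is a leaf — visit 39.
        At 22: no right child.
      At 2: no right child.
    At 10: go right to 9.
      Visit 9.
      At 9: go left to 19.
        19 is a leaf — visit 19.
      At 9: go right to 28.
        28 is a leaf — visit 28.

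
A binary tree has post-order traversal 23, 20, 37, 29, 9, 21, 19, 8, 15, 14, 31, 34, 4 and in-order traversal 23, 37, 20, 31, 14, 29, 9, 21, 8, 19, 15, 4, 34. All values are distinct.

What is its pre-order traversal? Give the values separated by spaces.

The last element of post-order is the root; it splits in-order into left and right subtrees.
Root 4: left subtree has 11 nodes {23, 37, 20, 31, 14, 29, 9, 21, 8, 19, 15}, right has 1 {34}.
  Root 31: left subtree has 3 nodes {23, 37, 20}, right has 7 {14, 29, 9, 21, 8, 19, 15}.
    Root 37: left subtree has 1 node {23}, right has 1 {20}.
    Root 14: left subtree has 0 nodes { }, right has 6 {29, 9, 21, 8, 19, 15}.
      Root 15: left subtree has 5 nodes {29, 9, 21, 8, 19}, right has 0 { }.
        Root 8: left subtree has 3 nodes {29, 9, 21}, right has 1 {19}.
          Root 21: left subtree has 2 nodes {29, 9}, right has 0 { }.
            Root 9: left subtree has 1 node {29}, right has 0 { }.

4 31 37 23 20 14 15 8 21 9 29 19 34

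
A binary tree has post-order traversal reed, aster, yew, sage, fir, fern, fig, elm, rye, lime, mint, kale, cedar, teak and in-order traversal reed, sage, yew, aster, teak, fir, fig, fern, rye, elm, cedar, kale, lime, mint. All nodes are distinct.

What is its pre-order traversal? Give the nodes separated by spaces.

teak sage reed yew aster cedar rye fig fir fern elm kale mint lime

The last element of post-order is the root; it splits in-order into left and right subtrees.
Root teak: left subtree has 4 nodes {reed, sage, yew, aster}, right has 9 {fir, fig, fern, rye, elm, cedar, kale, lime, mint}.
  Root sage: left subtree has 1 node {reed}, right has 2 {yew, aster}.
    Root yew: left subtree has 0 nodes { }, right has 1 {aster}.
  Root cedar: left subtree has 5 nodes {fir, fig, fern, rye, elm}, right has 3 {kale, lime, mint}.
    Root rye: left subtree has 3 nodes {fir, fig, fern}, right has 1 {elm}.
      Root fig: left subtree has 1 node {fir}, right has 1 {fern}.
    Root kale: left subtree has 0 nodes { }, right has 2 {lime, mint}.
      Root mint: left subtree has 1 node {lime}, right has 0 { }.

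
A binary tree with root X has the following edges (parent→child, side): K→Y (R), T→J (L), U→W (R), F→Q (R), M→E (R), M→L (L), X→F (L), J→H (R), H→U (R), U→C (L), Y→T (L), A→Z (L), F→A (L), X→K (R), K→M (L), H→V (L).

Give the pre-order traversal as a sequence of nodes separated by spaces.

Pre-order visits the node, then its left subtree, then its right subtree.
Visit X.
At X: go left to F.
  Visit F.
  At F: go left to A.
    Visit A.
    At A: go left to Z.
      Z is a leaf — visit Z.
    At A: no right child.
  At F: go right to Q.
    Q is a leaf — visit Q.
At X: go right to K.
  Visit K.
  At K: go left to M.
    Visit M.
    At M: go left to L.
      L is a leaf — visit L.
    At M: go right to E.
      E is a leaf — visit E.
  At K: go right to Y.
    Visit Y.
    At Y: go left to T.
      Visit T.
      At T: go left to J.
        Visit J.
        At J: no left child.
        At J: go right to H.
          Visit H.
          At H: go left to V.
            V is a leaf — visit V.
          At H: go right to U.
            Visit U.
            At U: go left to C.
              C is a leaf — visit C.
            At U: go right to W.
              W is a leaf — visit W.
      At T: no right child.
    At Y: no right child.

X F A Z Q K M L E Y T J H V U C W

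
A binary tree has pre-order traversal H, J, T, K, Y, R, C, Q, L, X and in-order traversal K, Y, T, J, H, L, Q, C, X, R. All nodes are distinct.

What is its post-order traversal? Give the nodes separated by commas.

The first element of pre-order is the root; it splits in-order into left and right subtrees.
Root H: left subtree has 4 nodes {K, Y, T, J}, right has 5 {L, Q, C, X, R}.
  Root J: left subtree has 3 nodes {K, Y, T}, right has 0 { }.
    Root T: left subtree has 2 nodes {K, Y}, right has 0 { }.
      Root K: left subtree has 0 nodes { }, right has 1 {Y}.
  Root R: left subtree has 4 nodes {L, Q, C, X}, right has 0 { }.
    Root C: left subtree has 2 nodes {L, Q}, right has 1 {X}.
      Root Q: left subtree has 1 node {L}, right has 0 { }.

Y, K, T, J, L, Q, X, C, R, H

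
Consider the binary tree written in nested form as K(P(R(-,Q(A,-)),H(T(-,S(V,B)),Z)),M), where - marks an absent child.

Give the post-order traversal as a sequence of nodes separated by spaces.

A Q R V B S T Z H P M K

Post-order visits the left subtree, then the right subtree, then the node.
At K: go left to P.
  At P: go left to R.
    At R: no left child.
    At R: go right to Q.
      At Q: go left to A.
        A is a leaf — visit A.
      At Q: no right child.
      Visit Q.
    Visit R.
  At P: go right to H.
    At H: go left to T.
      At T: no left child.
      At T: go right to S.
        At S: go left to V.
          V is a leaf — visit V.
        At S: go right to B.
          B is a leaf — visit B.
        Visit S.
      Visit T.
    At H: go right to Z.
      Z is a leaf — visit Z.
    Visit H.
  Visit P.
At K: go right to M.
  M is a leaf — visit M.
Visit K.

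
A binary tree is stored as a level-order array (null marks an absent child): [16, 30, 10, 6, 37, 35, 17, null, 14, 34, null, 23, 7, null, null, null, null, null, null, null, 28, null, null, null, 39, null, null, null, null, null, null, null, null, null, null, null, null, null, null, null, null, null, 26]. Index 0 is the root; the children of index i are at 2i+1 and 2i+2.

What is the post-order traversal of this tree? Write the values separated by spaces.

Post-order visits the left subtree, then the right subtree, then the node.
At 16: go left to 30.
  At 30: go left to 6.
    At 6: no left child.
    At 6: go right to 14.
      14 is a leaf — visit 14.
    Visit 6.
  At 30: go right to 37.
    At 37: go left to 34.
      At 34: no left child.
      At 34: go right to 28.
        At 28: no left child.
        At 28: go right to 26.
          26 is a leaf — visit 26.
        Visit 28.
      Visit 34.
    At 37: no right child.
    Visit 37.
  Visit 30.
At 16: go right to 10.
  At 10: go left to 35.
    At 35: go left to 23.
      At 23: no left child.
      At 23: go right to 39.
        39 is a leaf — visit 39.
      Visit 23.
    At 35: go right to 7.
      7 is a leaf — visit 7.
    Visit 35.
  At 10: go right to 17.
    17 is a leaf — visit 17.
  Visit 10.
Visit 16.

14 6 26 28 34 37 30 39 23 7 35 17 10 16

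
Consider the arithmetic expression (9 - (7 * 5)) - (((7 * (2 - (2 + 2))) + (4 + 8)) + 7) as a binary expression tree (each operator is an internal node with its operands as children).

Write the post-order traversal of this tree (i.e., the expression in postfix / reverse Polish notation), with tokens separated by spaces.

9 7 5 * - 7 2 2 2 + - * 4 8 + + 7 + -

Post-order on an expression tree gives postfix notation: for each operator, emit left operand, right operand, then the operator.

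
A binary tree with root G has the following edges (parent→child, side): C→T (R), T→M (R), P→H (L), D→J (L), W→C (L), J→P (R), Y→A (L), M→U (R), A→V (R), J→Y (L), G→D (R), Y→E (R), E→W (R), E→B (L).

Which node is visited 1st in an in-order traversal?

In-order visits the left subtree, then the node, then the right subtree.
At G: no left child.
Visit G.
At G: go right to D.
  At D: go left to J.
    At J: go left to Y.
      At Y: go left to A.
        At A: no left child.
        Visit A.
        At A: go right to V.
          V is a leaf — visit V.
      Visit Y.
      At Y: go right to E.
        At E: go left to B.
          B is a leaf — visit B.
        Visit E.
        At E: go right to W.
          At W: go left to C.
            At C: no left child.
            Visit C.
            At C: go right to T.
              At T: no left child.
              Visit T.
              At T: go right to M.
                At M: no left child.
                Visit M.
                At M: go right to U.
                  U is a leaf — visit U.
          Visit W.
          At W: no right child.
    Visit J.
    At J: go right to P.
      At P: go left to H.
        H is a leaf — visit H.
      Visit P.
      At P: no right child.
  Visit D.
  At D: no right child.
Full in-order sequence: G, A, V, Y, B, E, C, T, M, U, W, J, H, P, D.

G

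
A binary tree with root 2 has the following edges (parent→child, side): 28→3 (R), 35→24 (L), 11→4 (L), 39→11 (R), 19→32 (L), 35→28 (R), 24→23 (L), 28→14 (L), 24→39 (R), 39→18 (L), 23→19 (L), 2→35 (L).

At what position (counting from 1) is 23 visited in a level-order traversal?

5

Level-order visits nodes level by level from the root, left to right within each level.
Level 0: 2
Level 1: 35
Level 2: 24, 28
Level 3: 23, 39, 14, 3
Level 4: 19, 18, 11
Level 5: 32, 4
Full level-order sequence: 2, 35, 24, 28, 23, 39, 14, 3, 19, 18, 11, 32, 4.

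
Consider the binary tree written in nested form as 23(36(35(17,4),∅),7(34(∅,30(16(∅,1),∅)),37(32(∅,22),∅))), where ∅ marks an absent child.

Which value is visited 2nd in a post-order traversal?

4

Post-order visits the left subtree, then the right subtree, then the node.
At 23: go left to 36.
  At 36: go left to 35.
    At 35: go left to 17.
      17 is a leaf — visit 17.
    At 35: go right to 4.
      4 is a leaf — visit 4.
    Visit 35.
  At 36: no right child.
  Visit 36.
At 23: go right to 7.
  At 7: go left to 34.
    At 34: no left child.
    At 34: go right to 30.
      At 30: go left to 16.
        At 16: no left child.
        At 16: go right to 1.
          1 is a leaf — visit 1.
        Visit 16.
      At 30: no right child.
      Visit 30.
    Visit 34.
  At 7: go right to 37.
    At 37: go left to 32.
      At 32: no left child.
      At 32: go right to 22.
        22 is a leaf — visit 22.
      Visit 32.
    At 37: no right child.
    Visit 37.
  Visit 7.
Visit 23.
Full post-order sequence: 17, 4, 35, 36, 1, 16, 30, 34, 22, 32, 37, 7, 23.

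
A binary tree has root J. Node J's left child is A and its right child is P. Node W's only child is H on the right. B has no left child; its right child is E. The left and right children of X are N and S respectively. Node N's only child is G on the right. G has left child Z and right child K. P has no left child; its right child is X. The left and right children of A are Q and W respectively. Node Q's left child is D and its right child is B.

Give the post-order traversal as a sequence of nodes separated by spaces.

Post-order visits the left subtree, then the right subtree, then the node.
At J: go left to A.
  At A: go left to Q.
    At Q: go left to D.
      D is a leaf — visit D.
    At Q: go right to B.
      At B: no left child.
      At B: go right to E.
        E is a leaf — visit E.
      Visit B.
    Visit Q.
  At A: go right to W.
    At W: no left child.
    At W: go right to H.
      H is a leaf — visit H.
    Visit W.
  Visit A.
At J: go right to P.
  At P: no left child.
  At P: go right to X.
    At X: go left to N.
      At N: no left child.
      At N: go right to G.
        At G: go left to Z.
          Z is a leaf — visit Z.
        At G: go right to K.
          K is a leaf — visit K.
        Visit G.
      Visit N.
    At X: go right to S.
      S is a leaf — visit S.
    Visit X.
  Visit P.
Visit J.

D E B Q H W A Z K G N S X P J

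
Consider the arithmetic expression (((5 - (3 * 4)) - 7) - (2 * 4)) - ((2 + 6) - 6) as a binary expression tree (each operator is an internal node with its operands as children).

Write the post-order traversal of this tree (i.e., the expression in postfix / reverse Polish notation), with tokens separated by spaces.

Post-order on an expression tree gives postfix notation: for each operator, emit left operand, right operand, then the operator.

5 3 4 * - 7 - 2 4 * - 2 6 + 6 - -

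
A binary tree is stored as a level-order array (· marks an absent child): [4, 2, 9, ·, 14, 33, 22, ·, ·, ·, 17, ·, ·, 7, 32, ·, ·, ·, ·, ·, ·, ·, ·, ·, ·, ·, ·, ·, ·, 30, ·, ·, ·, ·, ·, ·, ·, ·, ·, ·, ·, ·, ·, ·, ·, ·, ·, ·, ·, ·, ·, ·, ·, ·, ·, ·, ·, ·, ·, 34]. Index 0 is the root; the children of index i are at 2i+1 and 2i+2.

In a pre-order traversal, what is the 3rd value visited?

14

Pre-order visits the node, then its left subtree, then its right subtree.
Visit 4.
At 4: go left to 2.
  Visit 2.
  At 2: no left child.
  At 2: go right to 14.
    Visit 14.
    At 14: no left child.
    At 14: go right to 17.
      17 is a leaf — visit 17.
At 4: go right to 9.
  Visit 9.
  At 9: go left to 33.
    33 is a leaf — visit 33.
  At 9: go right to 22.
    Visit 22.
    At 22: go left to 7.
      7 is a leaf — visit 7.
    At 22: go right to 32.
      Visit 32.
      At 32: go left to 30.
        Visit 30.
        At 30: go left to 34.
          34 is a leaf — visit 34.
        At 30: no right child.
      At 32: no right child.
Full pre-order sequence: 4, 2, 14, 17, 9, 33, 22, 7, 32, 30, 34.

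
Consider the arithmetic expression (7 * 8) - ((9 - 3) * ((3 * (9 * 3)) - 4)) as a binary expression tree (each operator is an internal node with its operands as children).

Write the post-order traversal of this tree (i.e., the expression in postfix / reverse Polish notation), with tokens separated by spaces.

Post-order on an expression tree gives postfix notation: for each operator, emit left operand, right operand, then the operator.

7 8 * 9 3 - 3 9 3 * * 4 - * -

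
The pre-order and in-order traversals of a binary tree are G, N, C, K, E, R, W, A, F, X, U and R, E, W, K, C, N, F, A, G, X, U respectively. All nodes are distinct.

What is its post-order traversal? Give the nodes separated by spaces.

The first element of pre-order is the root; it splits in-order into left and right subtrees.
Root G: left subtree has 8 nodes {R, E, W, K, C, N, F, A}, right has 2 {X, U}.
  Root N: left subtree has 5 nodes {R, E, W, K, C}, right has 2 {F, A}.
    Root C: left subtree has 4 nodes {R, E, W, K}, right has 0 { }.
      Root K: left subtree has 3 nodes {R, E, W}, right has 0 { }.
        Root E: left subtree has 1 node {R}, right has 1 {W}.
    Root A: left subtree has 1 node {F}, right has 0 { }.
  Root X: left subtree has 0 nodes { }, right has 1 {U}.

R W E K C F A N U X G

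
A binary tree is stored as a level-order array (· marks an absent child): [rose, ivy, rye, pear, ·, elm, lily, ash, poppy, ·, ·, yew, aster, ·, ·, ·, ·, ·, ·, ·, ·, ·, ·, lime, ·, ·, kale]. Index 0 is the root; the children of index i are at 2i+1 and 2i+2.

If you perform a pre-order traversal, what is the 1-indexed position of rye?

6

Pre-order visits the node, then its left subtree, then its right subtree.
Visit rose.
At rose: go left to ivy.
  Visit ivy.
  At ivy: go left to pear.
    Visit pear.
    At pear: go left to ash.
      ash is a leaf — visit ash.
    At pear: go right to poppy.
      poppy is a leaf — visit poppy.
  At ivy: no right child.
At rose: go right to rye.
  Visit rye.
  At rye: go left to elm.
    Visit elm.
    At elm: go left to yew.
      Visit yew.
      At yew: go left to lime.
        lime is a leaf — visit lime.
      At yew: no right child.
    At elm: go right to aster.
      Visit aster.
      At aster: no left child.
      At aster: go right to kale.
        kale is a leaf — visit kale.
  At rye: go right to lily.
    lily is a leaf — visit lily.
Full pre-order sequence: rose, ivy, pear, ash, poppy, rye, elm, yew, lime, aster, kale, lily.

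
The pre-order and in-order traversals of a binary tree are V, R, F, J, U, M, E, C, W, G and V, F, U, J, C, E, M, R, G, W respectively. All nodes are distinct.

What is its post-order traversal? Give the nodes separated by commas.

The first element of pre-order is the root; it splits in-order into left and right subtrees.
Root V: left subtree has 0 nodes { }, right has 9 {F, U, J, C, E, M, R, G, W}.
  Root R: left subtree has 6 nodes {F, U, J, C, E, M}, right has 2 {G, W}.
    Root F: left subtree has 0 nodes { }, right has 5 {U, J, C, E, M}.
      Root J: left subtree has 1 node {U}, right has 3 {C, E, M}.
        Root M: left subtree has 2 nodes {C, E}, right has 0 { }.
          Root E: left subtree has 1 node {C}, right has 0 { }.
    Root W: left subtree has 1 node {G}, right has 0 { }.

U, C, E, M, J, F, G, W, R, V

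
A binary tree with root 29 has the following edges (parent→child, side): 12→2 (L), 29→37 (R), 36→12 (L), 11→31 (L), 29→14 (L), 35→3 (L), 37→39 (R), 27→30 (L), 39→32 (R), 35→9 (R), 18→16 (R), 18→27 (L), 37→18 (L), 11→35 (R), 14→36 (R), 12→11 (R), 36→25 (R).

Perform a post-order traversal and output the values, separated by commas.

2, 31, 3, 9, 35, 11, 12, 25, 36, 14, 30, 27, 16, 18, 32, 39, 37, 29

Post-order visits the left subtree, then the right subtree, then the node.
At 29: go left to 14.
  At 14: no left child.
  At 14: go right to 36.
    At 36: go left to 12.
      At 12: go left to 2.
        2 is a leaf — visit 2.
      At 12: go right to 11.
        At 11: go left to 31.
          31 is a leaf — visit 31.
        At 11: go right to 35.
          At 35: go left to 3.
            3 is a leaf — visit 3.
          At 35: go right to 9.
            9 is a leaf — visit 9.
          Visit 35.
        Visit 11.
      Visit 12.
    At 36: go right to 25.
      25 is a leaf — visit 25.
    Visit 36.
  Visit 14.
At 29: go right to 37.
  At 37: go left to 18.
    At 18: go left to 27.
      At 27: go left to 30.
        30 is a leaf — visit 30.
      At 27: no right child.
      Visit 27.
    At 18: go right to 16.
      16 is a leaf — visit 16.
    Visit 18.
  At 37: go right to 39.
    At 39: no left child.
    At 39: go right to 32.
      32 is a leaf — visit 32.
    Visit 39.
  Visit 37.
Visit 29.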